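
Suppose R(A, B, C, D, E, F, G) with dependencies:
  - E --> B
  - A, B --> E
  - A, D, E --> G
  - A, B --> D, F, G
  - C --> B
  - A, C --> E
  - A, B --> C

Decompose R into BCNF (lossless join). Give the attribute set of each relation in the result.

Candidate keys of the original relation: {A, B}, {A, C}, {A, E}.
{A, B, C, D, E, F, G}: {E} determines {B, E} here but is not a superkey — split on E --> B, giving {B, E} and {A, C, D, E, F, G}.
{B, E} has no BCNF violation.
{A, C, D, E, F, G} has no BCNF violation.

{A, C, D, E, F, G}; {B, E}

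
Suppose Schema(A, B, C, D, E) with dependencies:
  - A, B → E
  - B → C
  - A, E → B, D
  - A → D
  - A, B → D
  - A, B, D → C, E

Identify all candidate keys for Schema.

{A, B}, {A, E}

No FD produces {A}, so it must be in every candidate key.
Closure of {A, B} is {A, B, C, D, E}, the whole schema; {A, B} is a candidate key.
Closure of {A, E} is {A, B, C, D, E}, the whole schema; {A, E} is a candidate key.
No proper subset of any of these is a key, and no other minimal superkey exists.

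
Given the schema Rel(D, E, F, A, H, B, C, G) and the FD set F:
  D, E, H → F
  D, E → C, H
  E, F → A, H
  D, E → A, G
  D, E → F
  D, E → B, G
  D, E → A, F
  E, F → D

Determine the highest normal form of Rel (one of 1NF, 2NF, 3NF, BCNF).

Candidate keys: {D, E}, {E, F}. Prime attributes: {D, E, F}.
The left-hand side of every FD is a superkey, so BCNF is satisfied.

BCNF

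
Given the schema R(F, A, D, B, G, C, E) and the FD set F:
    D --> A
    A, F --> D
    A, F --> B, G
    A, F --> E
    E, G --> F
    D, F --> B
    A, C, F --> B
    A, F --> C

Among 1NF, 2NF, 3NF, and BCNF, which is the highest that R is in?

3NF

Candidate keys: {A, E, G}, {A, F}, {D, E, G}, {D, F}. Prime attributes: {A, D, E, F, G}.
D --> A breaks BCNF: {D}⁺ = {A, D}, so {D} is not a superkey.
But every attribute on its right side ({A}) is prime, and the same holds for every other non-superkey FD, so 3NF still holds.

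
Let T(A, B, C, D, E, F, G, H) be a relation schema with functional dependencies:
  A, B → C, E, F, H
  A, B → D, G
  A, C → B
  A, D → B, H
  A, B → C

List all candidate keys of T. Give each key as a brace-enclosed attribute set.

{A} never appears on the right of any FD, so every key must include it.
Closure of {A, B} is {A, B, C, D, E, F, G, H}, the whole schema; {A, B} is a candidate key.
Closure of {A, C} is {A, B, C, D, E, F, G, H}, the whole schema; {A, C} is a candidate key.
Closure of {A, D} is {A, B, C, D, E, F, G, H}, the whole schema; {A, D} is a candidate key.
Any other superkey properly contains one of these, so there are no further candidate keys.

{A, B}, {A, C}, {A, D}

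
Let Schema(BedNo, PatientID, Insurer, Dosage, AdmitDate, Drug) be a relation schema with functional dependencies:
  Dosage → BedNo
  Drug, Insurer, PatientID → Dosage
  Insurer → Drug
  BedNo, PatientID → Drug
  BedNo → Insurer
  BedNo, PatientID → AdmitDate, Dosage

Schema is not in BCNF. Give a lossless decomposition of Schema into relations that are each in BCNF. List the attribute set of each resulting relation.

{AdmitDate, Dosage, PatientID}; {BedNo, Dosage}; {BedNo, Insurer}; {Drug, Insurer}

Candidate keys of the original relation: {BedNo, PatientID}, {Dosage, PatientID}, {Insurer, PatientID}.
{AdmitDate, BedNo, Dosage, Drug, Insurer, PatientID}: {Dosage} determines {BedNo, Dosage, Drug, Insurer} here but is not a superkey — split on Dosage → BedNo, Drug, Insurer, giving {BedNo, Dosage, Drug, Insurer} and {AdmitDate, Dosage, PatientID}.
{BedNo, Dosage, Drug, Insurer}: {Insurer} determines {Drug, Insurer} here but is not a superkey — split on Insurer → Drug, giving {Drug, Insurer} and {BedNo, Dosage, Insurer}.
{Drug, Insurer}: every determinant is a superkey — BCNF.
{BedNo, Dosage, Insurer}: {BedNo} determines {BedNo, Insurer} here but is not a superkey — split on BedNo → Insurer, giving {BedNo, Insurer} and {BedNo, Dosage}.
{BedNo, Insurer}: every determinant is a superkey — BCNF.
{BedNo, Dosage}: every determinant is a superkey — BCNF.
{AdmitDate, Dosage, PatientID}: every determinant is a superkey — BCNF.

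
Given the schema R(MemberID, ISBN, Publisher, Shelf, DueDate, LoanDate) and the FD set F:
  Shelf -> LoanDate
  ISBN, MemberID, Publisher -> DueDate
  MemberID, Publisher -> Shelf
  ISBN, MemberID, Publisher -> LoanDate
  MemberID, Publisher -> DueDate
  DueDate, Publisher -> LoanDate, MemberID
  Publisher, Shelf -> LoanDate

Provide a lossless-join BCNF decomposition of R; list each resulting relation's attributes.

{DueDate, MemberID, Publisher, Shelf}; {ISBN, MemberID, Publisher}; {LoanDate, Shelf}

Candidate keys of the original relation: {DueDate, ISBN, Publisher}, {ISBN, MemberID, Publisher}.
{DueDate, ISBN, LoanDate, MemberID, Publisher, Shelf}: {Shelf} determines {LoanDate, Shelf} here but is not a superkey — split on Shelf -> LoanDate, giving {LoanDate, Shelf} and {DueDate, ISBN, MemberID, Publisher, Shelf}.
{LoanDate, Shelf} has no BCNF violation.
{DueDate, ISBN, MemberID, Publisher, Shelf}: {MemberID, Publisher} determines {DueDate, MemberID, Publisher, Shelf} here but is not a superkey — split on MemberID, Publisher -> DueDate, Shelf, giving {DueDate, MemberID, Publisher, Shelf} and {ISBN, MemberID, Publisher}.
{DueDate, MemberID, Publisher, Shelf} has no BCNF violation.
{ISBN, MemberID, Publisher} has no BCNF violation.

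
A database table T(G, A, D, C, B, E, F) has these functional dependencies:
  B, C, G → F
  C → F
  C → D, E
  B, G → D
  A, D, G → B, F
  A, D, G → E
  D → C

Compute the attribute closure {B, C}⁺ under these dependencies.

Start with {B, C}.
C → F applies; add {F} → now {B, C, F}.
C → D, E applies; add {D, E} → now {B, C, D, E, F}.
No further FD applies.

{B, C, D, E, F}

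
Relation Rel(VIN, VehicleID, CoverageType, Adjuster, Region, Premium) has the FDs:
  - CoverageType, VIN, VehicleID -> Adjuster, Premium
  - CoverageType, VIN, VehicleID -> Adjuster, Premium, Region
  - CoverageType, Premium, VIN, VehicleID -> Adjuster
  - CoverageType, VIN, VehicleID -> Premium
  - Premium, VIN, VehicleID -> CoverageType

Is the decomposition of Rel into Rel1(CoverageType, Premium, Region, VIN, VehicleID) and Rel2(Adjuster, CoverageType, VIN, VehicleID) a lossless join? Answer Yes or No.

Common attributes: {CoverageType, VIN, VehicleID}; their closure is {Adjuster, CoverageType, Premium, Region, VIN, VehicleID}.
Since Rel1 ⊆ {Adjuster, CoverageType, Premium, Region, VIN, VehicleID}, the intersection is a superkey of Rel1; the decomposition is lossless.

Yes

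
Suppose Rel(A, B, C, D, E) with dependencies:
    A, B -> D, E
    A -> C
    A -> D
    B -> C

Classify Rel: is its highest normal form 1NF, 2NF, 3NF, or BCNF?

1NF

Candidate key: {A, B}. Prime attributes: {A, B}.
A -> C: {A}⁺ = {A, C, D}, which is not all of the attributes, so the left side is not a superkey — BCNF is violated.
A -> C has non-prime {C} on the right and a non-superkey on the left, so 3NF fails.
The proper key subset {A} of {A, B} determines non-prime {C, D}, so the relation is not even in 2NF.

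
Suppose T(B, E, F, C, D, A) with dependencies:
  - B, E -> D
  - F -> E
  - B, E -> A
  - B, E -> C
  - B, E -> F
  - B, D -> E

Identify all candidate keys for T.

{B, D}, {B, E}, {B, F}

No FD produces {B}, so it must be in every candidate key.
{B, D} is a candidate key since {B, D}⁺ = {A, B, C, D, E, F} covers every attribute.
{B, E} is a candidate key since {B, E}⁺ = {A, B, C, D, E, F} covers every attribute.
{B, F} is a candidate key since {B, F}⁺ = {A, B, C, D, E, F} covers every attribute.
No proper subset of any of these is a key, and no other minimal superkey exists.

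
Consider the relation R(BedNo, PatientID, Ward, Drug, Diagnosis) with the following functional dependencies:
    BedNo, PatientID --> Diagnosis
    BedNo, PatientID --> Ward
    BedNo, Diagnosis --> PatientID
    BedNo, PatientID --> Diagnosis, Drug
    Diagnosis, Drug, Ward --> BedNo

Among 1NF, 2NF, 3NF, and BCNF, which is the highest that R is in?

BCNF

Candidate keys: {BedNo, Diagnosis}, {BedNo, PatientID}, {Diagnosis, Drug, Ward}. Prime attributes: {BedNo, Diagnosis, Drug, PatientID, Ward}.
Each dependency's left side is a superkey — BCNF holds.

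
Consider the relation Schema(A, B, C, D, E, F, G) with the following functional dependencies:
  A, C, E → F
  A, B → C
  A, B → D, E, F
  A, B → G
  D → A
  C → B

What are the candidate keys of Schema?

{A, B}, {A, C}, {B, D}, {C, D}

{A, B}⁺ = {A, B, C, D, E, F, G}, which is every attribute, so {A, B} is a candidate key.
{A, C}⁺ = {A, B, C, D, E, F, G}, which is every attribute, so {A, C} is a candidate key.
{B, D}⁺ = {A, B, C, D, E, F, G}, which is every attribute, so {B, D} is a candidate key.
{C, D}⁺ = {A, B, C, D, E, F, G}, which is every attribute, so {C, D} is a candidate key.
These are minimal and exhaustive — every other superkey contains one of them.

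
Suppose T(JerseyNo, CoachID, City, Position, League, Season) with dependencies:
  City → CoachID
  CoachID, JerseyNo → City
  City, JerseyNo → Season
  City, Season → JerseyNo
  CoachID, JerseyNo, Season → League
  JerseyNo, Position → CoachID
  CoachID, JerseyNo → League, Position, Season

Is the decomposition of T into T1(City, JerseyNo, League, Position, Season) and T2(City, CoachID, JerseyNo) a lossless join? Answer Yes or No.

Common attributes: {City, JerseyNo}; their closure is {City, CoachID, JerseyNo, League, Position, Season}.
Since T1 ⊆ {City, CoachID, JerseyNo, League, Position, Season}, the intersection is a superkey of T1; the decomposition is lossless.

Yes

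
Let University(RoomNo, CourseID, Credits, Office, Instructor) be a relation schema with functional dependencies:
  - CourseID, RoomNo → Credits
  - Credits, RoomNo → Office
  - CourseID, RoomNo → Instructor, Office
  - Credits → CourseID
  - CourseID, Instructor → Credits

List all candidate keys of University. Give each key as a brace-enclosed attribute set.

{CourseID, RoomNo}, {Credits, RoomNo}

{RoomNo} never appears on the right of any FD, so every key must include it.
{CourseID, RoomNo}⁺ = {CourseID, Credits, Instructor, Office, RoomNo} — all of the relation — so {CourseID, RoomNo} is a candidate key.
{Credits, RoomNo}⁺ = {CourseID, Credits, Instructor, Office, RoomNo} — all of the relation — so {Credits, RoomNo} is a candidate key.
No proper subset of any of these is a key, and no other minimal superkey exists.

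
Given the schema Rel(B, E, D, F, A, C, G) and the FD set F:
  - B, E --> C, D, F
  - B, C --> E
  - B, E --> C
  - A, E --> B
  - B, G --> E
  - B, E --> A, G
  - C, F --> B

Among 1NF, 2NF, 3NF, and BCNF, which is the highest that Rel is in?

BCNF

Candidate keys: {A, E}, {B, C}, {B, E}, {B, G}, {C, F}. Prime attributes: {A, B, C, E, F, G}.
Every FD has a superkey on the left, so the relation is in BCNF.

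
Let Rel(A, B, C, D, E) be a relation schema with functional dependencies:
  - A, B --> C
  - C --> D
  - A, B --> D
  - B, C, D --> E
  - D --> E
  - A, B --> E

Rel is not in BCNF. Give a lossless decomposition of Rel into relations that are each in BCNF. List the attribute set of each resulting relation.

{A, B, C}; {C, D}; {D, E}

Candidate key of the original relation: {A, B}.
{A, B, C, D, E}: {C} determines {C, D, E} here but is not a superkey — split on C --> D, E, giving {C, D, E} and {A, B, C}.
{C, D, E}: {D} determines {D, E} here but is not a superkey — split on D --> E, giving {D, E} and {C, D}.
{D, E}: every determinant is a superkey — BCNF.
{C, D}: every determinant is a superkey — BCNF.
{A, B, C}: every determinant is a superkey — BCNF.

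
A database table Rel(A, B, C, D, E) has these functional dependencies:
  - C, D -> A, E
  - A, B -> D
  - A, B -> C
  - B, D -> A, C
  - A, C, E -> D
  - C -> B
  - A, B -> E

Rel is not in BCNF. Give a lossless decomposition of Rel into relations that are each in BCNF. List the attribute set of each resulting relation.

Candidate keys of the original relation: {A, B}, {A, C}, {B, D}, {C, D}.
In {A, B, C, D, E}, {C} is not a superkey ({C}⁺ restricted to this set is {B, C}), so split on C -> B into {B, C} and {A, C, D, E}.
{B, C}: every determinant is a superkey — BCNF.
{A, C, D, E}: every determinant is a superkey — BCNF.

{A, C, D, E}; {B, C}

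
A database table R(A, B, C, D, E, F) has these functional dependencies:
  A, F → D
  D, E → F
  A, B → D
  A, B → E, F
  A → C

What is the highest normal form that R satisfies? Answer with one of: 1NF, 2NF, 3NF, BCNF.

Candidate key: {A, B}. Prime attributes: {A, B}.
For A, F → D we have {A, F}⁺ = {A, C, D, F}; {A, F} is not a superkey, so BCNF fails.
Because {D} is non-prime and the left side of A, F → D is not a superkey, the relation is not in 3NF.
{A} is a proper subset of the key {A, B}, and {A}⁺ contains the non-prime attribute {C} — a partial dependency, so 2NF is violated.

1NF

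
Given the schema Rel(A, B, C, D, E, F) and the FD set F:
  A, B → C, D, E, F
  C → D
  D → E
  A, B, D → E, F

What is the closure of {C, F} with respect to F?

Start with {C, F}.
C → D applies; add {D} → now {C, D, F}.
D → E applies; add {E} → now {C, D, E, F}.
No further FD applies.

{C, D, E, F}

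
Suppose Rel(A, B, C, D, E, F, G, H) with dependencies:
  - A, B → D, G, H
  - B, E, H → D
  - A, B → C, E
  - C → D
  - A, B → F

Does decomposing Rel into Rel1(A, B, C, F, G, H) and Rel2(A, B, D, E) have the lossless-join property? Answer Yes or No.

Rel1 ∩ Rel2 = {A, B}; its closure under F is {A, B, C, D, E, F, G, H}.
Since Rel1 ⊆ {A, B, C, D, E, F, G, H}, the intersection is a superkey of Rel1; the decomposition is lossless.

Yes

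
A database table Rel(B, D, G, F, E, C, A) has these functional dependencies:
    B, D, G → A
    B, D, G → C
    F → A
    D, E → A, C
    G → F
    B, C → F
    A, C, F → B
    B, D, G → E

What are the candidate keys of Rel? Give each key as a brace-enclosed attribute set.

{B, D, G}, {C, D, G}, {D, E, G}

Attributes never on any right-hand side: {D, G} — every candidate key must contain all of them.
{B, D, G}⁺ = {A, B, C, D, E, F, G}, which is every attribute, so {B, D, G} is a candidate key.
{C, D, G}⁺ = {A, B, C, D, E, F, G}, which is every attribute, so {C, D, G} is a candidate key.
{D, E, G}⁺ = {A, B, C, D, E, F, G}, which is every attribute, so {D, E, G} is a candidate key.
Any other superkey properly contains one of these, so there are no further candidate keys.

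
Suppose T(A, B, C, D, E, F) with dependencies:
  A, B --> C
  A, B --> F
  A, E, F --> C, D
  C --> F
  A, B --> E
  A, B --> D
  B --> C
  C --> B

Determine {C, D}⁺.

{B, C, D, F}

Start with {C, D}.
C --> F applies; add {F} → now {C, D, F}.
C --> B applies; add {B} → now {B, C, D, F}.
No further FD applies.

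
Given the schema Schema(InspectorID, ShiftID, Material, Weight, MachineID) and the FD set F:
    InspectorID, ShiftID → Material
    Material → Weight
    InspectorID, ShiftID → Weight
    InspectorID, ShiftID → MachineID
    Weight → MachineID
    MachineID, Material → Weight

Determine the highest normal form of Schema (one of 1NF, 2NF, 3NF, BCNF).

Candidate key: {InspectorID, ShiftID}. Prime attributes: {InspectorID, ShiftID}.
Material → Weight: {Material}⁺ = {MachineID, Material, Weight}, which is not all of the attributes, so the left side is not a superkey — BCNF is violated.
Because {Weight} is non-prime and the left side of Material → Weight is not a superkey, the relation is not in 3NF.
No non-prime attribute depends on a proper subset of any candidate key, so 2NF holds.

2NF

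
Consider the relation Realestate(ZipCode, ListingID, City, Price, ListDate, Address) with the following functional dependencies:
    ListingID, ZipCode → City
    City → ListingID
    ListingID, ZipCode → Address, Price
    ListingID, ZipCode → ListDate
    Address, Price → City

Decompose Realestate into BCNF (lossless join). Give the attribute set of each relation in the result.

{Address, City, Price}; {Address, ListDate, Price, ZipCode}; {City, ListingID}

Candidate keys of the original relation: {Address, Price, ZipCode}, {City, ZipCode}, {ListingID, ZipCode}.
{Address, City, ListDate, ListingID, Price, ZipCode}: {City} determines {City, ListingID} here but is not a superkey — split on City → ListingID, giving {City, ListingID} and {Address, City, ListDate, Price, ZipCode}.
{City, ListingID} is in BCNF.
{Address, City, ListDate, Price, ZipCode}: {Address, Price} determines {Address, City, Price} here but is not a superkey — split on Address, Price → City, giving {Address, City, Price} and {Address, ListDate, Price, ZipCode}.
{Address, City, Price} is in BCNF.
{Address, ListDate, Price, ZipCode} is in BCNF.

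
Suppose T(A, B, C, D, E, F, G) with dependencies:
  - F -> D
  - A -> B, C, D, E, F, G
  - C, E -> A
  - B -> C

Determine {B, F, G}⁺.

{B, C, D, F, G}

Start with {B, F, G}.
F -> D applies; add {D} → now {B, D, F, G}.
B -> C applies; add {C} → now {B, C, D, F, G}.
No further FD applies.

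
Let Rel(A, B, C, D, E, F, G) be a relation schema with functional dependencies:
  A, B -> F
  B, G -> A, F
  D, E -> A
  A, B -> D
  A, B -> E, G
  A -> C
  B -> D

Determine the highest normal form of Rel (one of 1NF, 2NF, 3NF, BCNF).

Candidate keys: {A, B}, {B, E}, {B, G}. Prime attributes: {A, B, E, G}.
D, E -> A breaks BCNF: {D, E}⁺ = {A, C, D, E}, so {D, E} is not a superkey.
A -> C determines the non-prime attribute {C} from a non-superkey — 3NF is violated.
{A} is a proper subset of the key {A, B}, and {A}⁺ contains the non-prime attribute {C} — a partial dependency, so 2NF is violated.

1NF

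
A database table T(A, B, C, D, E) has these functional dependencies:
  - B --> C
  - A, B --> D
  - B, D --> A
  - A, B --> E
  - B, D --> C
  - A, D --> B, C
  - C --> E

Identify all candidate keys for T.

{A, B}⁺ = {A, B, C, D, E} — all of the relation — so {A, B} is a candidate key.
{A, D}⁺ = {A, B, C, D, E} — all of the relation — so {A, D} is a candidate key.
{B, D}⁺ = {A, B, C, D, E} — all of the relation — so {B, D} is a candidate key.
No proper subset of any of these is a key, and no other minimal superkey exists.

{A, B}, {A, D}, {B, D}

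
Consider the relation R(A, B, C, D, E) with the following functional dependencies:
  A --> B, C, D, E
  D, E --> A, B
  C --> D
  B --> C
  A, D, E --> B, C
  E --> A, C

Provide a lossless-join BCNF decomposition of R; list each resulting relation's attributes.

Candidate keys of the original relation: {A}, {E}.
In {A, B, C, D, E}, {C} is not a superkey ({C}⁺ restricted to this set is {C, D}), so split on C --> D into {C, D} and {A, B, C, E}.
{C, D} has no BCNF violation.
In {A, B, C, E}, {B} is not a superkey ({B}⁺ restricted to this set is {B, C}), so split on B --> C into {B, C} and {A, B, E}.
{B, C} has no BCNF violation.
{A, B, E} has no BCNF violation.

{A, B, E}; {B, C}; {C, D}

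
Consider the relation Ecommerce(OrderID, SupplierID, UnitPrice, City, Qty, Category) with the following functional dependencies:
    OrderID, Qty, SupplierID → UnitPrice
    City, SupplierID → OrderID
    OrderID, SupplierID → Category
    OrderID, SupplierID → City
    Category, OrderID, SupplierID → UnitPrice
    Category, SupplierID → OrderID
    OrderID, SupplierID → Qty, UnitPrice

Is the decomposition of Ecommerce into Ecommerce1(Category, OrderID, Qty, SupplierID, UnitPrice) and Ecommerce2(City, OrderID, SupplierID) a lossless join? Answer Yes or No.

The shared attributes are {OrderID, SupplierID} and {OrderID, SupplierID}⁺ = {Category, City, OrderID, Qty, SupplierID, UnitPrice}.
Ecommerce1 is contained in that closure, so Ecommerce1 ∩ Ecommerce2 → Ecommerce1 holds and the join is lossless.

Yes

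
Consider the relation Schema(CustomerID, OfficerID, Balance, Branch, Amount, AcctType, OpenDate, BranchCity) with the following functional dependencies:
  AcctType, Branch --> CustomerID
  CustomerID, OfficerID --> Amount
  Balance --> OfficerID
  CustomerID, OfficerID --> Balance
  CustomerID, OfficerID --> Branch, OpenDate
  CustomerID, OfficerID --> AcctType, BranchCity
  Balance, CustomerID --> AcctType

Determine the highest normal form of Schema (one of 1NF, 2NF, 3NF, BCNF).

Candidate keys: {AcctType, Balance, Branch}, {AcctType, Branch, OfficerID}, {Balance, CustomerID}, {CustomerID, OfficerID}. Prime attributes: {AcctType, Balance, Branch, CustomerID, OfficerID}.
For AcctType, Branch --> CustomerID we have {AcctType, Branch}⁺ = {AcctType, Branch, CustomerID}; {AcctType, Branch} is not a superkey, so BCNF fails.
But every attribute on its right side ({CustomerID}) is prime, and the same holds for every other non-superkey FD, so 3NF still holds.

3NF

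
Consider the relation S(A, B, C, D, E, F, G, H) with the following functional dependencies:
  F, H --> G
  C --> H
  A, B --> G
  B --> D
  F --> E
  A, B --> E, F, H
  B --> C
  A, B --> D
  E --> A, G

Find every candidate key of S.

{B} never appears on the right of any FD, so every key must include it.
Closure of {A, B} is {A, B, C, D, E, F, G, H}, the whole schema; {A, B} is a candidate key.
Closure of {B, E} is {A, B, C, D, E, F, G, H}, the whole schema; {B, E} is a candidate key.
Closure of {B, F} is {A, B, C, D, E, F, G, H}, the whole schema; {B, F} is a candidate key.
No proper subset of any of these is a key, and no other minimal superkey exists.

{A, B}, {B, E}, {B, F}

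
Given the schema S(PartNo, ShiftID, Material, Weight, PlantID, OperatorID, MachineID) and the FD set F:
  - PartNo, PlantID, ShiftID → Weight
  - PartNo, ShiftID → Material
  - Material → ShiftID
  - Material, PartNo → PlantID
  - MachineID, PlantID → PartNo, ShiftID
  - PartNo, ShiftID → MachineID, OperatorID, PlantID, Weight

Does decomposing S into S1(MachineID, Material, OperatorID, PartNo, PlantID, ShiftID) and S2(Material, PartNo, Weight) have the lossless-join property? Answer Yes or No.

Common attributes: {Material, PartNo}; their closure is {MachineID, Material, OperatorID, PartNo, PlantID, ShiftID, Weight}.
S1 is contained in that closure, so S1 ∩ S2 → S1 holds and the join is lossless.

Yes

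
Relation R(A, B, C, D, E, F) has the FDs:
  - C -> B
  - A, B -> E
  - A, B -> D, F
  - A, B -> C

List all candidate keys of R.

Attributes never on any right-hand side: {A} — every candidate key must contain it.
Closure of {A, B} is {A, B, C, D, E, F}, the whole schema; {A, B} is a candidate key.
Closure of {A, C} is {A, B, C, D, E, F}, the whole schema; {A, C} is a candidate key.
No proper subset of any of these is a key, and no other minimal superkey exists.

{A, B}, {A, C}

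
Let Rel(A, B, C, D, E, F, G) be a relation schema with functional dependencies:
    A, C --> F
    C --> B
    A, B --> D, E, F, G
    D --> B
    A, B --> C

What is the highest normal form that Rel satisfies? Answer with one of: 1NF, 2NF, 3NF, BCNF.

3NF

Candidate keys: {A, B}, {A, C}, {A, D}. Prime attributes: {A, B, C, D}.
C --> B breaks BCNF: {C}⁺ = {B, C}, so {C} is not a superkey.
But every attribute on its right side ({B}) is prime, and the same holds for every other non-superkey FD, so 3NF still holds.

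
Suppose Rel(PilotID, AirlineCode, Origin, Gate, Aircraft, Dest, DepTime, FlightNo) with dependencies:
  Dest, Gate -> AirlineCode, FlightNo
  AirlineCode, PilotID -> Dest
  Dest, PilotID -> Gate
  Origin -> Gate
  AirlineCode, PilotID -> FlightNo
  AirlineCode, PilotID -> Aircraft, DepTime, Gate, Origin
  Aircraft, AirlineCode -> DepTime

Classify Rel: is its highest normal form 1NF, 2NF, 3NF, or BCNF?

Candidate keys: {AirlineCode, PilotID}, {Dest, PilotID}. Prime attributes: {AirlineCode, Dest, PilotID}.
Dest, Gate -> AirlineCode, FlightNo breaks BCNF: {Dest, Gate}⁺ = {AirlineCode, Dest, FlightNo, Gate}, so {Dest, Gate} is not a superkey.
Because {FlightNo} is non-prime and the left side of Dest, Gate -> AirlineCode, FlightNo is not a superkey, the relation is not in 3NF.
No proper subset of a key has a non-prime attribute in its closure, so there is no partial dependency; 2NF holds.

2NF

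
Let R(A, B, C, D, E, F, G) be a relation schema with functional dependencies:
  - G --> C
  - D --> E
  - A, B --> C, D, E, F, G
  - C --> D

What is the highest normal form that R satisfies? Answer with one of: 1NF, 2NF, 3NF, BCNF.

Candidate key: {A, B}. Prime attributes: {A, B}.
For G --> C we have {G}⁺ = {C, D, E, G}; {G} is not a superkey, so BCNF fails.
G --> C has non-prime {C} on the right and a non-superkey on the left, so 3NF fails.
No proper subset of a key has a non-prime attribute in its closure, so there is no partial dependency; 2NF holds.

2NF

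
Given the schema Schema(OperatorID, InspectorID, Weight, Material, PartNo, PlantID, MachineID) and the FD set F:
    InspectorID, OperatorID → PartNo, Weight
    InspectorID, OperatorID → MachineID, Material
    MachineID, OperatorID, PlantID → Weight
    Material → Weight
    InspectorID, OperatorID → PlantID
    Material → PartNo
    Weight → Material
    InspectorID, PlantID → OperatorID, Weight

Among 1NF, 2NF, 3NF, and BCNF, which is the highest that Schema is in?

2NF

Candidate keys: {InspectorID, OperatorID}, {InspectorID, PlantID}. Prime attributes: {InspectorID, OperatorID, PlantID}.
MachineID, OperatorID, PlantID → Weight: {MachineID, OperatorID, PlantID}⁺ = {MachineID, Material, OperatorID, PartNo, PlantID, Weight}, which is not all of the attributes, so the left side is not a superkey — BCNF is violated.
Because {Weight} is non-prime and the left side of MachineID, OperatorID, PlantID → Weight is not a superkey, the relation is not in 3NF.
No non-prime attribute depends on a proper subset of any candidate key, so 2NF holds.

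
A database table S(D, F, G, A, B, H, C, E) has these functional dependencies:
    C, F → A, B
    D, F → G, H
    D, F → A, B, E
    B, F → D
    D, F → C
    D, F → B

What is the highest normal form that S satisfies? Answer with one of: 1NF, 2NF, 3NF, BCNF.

BCNF

Candidate keys: {B, F}, {C, F}, {D, F}. Prime attributes: {B, C, D, F}.
Every FD has a superkey on the left, so the relation is in BCNF.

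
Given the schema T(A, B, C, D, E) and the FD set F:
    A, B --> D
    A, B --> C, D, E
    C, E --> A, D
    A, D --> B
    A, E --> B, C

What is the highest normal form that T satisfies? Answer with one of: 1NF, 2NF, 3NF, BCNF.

BCNF

Candidate keys: {A, B}, {A, D}, {A, E}, {C, E}. Prime attributes: {A, B, C, D, E}.
Every FD has a superkey on the left, so the relation is in BCNF.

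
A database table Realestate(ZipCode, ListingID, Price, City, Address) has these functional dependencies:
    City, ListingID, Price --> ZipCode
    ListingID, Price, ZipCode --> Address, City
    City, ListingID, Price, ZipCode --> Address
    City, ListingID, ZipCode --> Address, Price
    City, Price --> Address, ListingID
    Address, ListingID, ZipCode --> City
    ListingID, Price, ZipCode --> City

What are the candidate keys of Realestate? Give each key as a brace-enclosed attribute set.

{City, Price} is a candidate key since {City, Price}⁺ = {Address, City, ListingID, Price, ZipCode} covers every attribute.
{Address, ListingID, ZipCode} is a candidate key since {Address, ListingID, ZipCode}⁺ = {Address, City, ListingID, Price, ZipCode} covers every attribute.
{City, ListingID, ZipCode} is a candidate key since {City, ListingID, ZipCode}⁺ = {Address, City, ListingID, Price, ZipCode} covers every attribute.
{ListingID, Price, ZipCode} is a candidate key since {ListingID, Price, ZipCode}⁺ = {Address, City, ListingID, Price, ZipCode} covers every attribute.
Any other superkey properly contains one of these, so there are no further candidate keys.

{Address, ListingID, ZipCode}, {City, ListingID, ZipCode}, {City, Price}, {ListingID, Price, ZipCode}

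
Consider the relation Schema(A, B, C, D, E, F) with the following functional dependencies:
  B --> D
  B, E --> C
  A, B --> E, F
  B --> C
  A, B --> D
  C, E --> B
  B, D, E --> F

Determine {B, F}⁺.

{B, C, D, F}

Start with {B, F}.
B --> D applies; add {D} → now {B, D, F}.
B --> C applies; add {C} → now {B, C, D, F}.
No further FD applies.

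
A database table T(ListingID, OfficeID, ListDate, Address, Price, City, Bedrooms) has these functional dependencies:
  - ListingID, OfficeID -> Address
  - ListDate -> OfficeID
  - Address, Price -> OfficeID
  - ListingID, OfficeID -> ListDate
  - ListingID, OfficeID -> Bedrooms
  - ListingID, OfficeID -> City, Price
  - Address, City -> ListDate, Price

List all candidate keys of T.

{ListingID} never appears on the right of any FD, so every key must include it.
{ListDate, ListingID}⁺ = {Address, Bedrooms, City, ListDate, ListingID, OfficeID, Price} — all of the relation — so {ListDate, ListingID} is a candidate key.
{ListingID, OfficeID}⁺ = {Address, Bedrooms, City, ListDate, ListingID, OfficeID, Price} — all of the relation — so {ListingID, OfficeID} is a candidate key.
{Address, City, ListingID}⁺ = {Address, Bedrooms, City, ListDate, ListingID, OfficeID, Price} — all of the relation — so {Address, City, ListingID} is a candidate key.
{Address, ListingID, Price}⁺ = {Address, Bedrooms, City, ListDate, ListingID, OfficeID, Price} — all of the relation — so {Address, ListingID, Price} is a candidate key.
Any other superkey properly contains one of these, so there are no further candidate keys.

{Address, City, ListingID}, {Address, ListingID, Price}, {ListDate, ListingID}, {ListingID, OfficeID}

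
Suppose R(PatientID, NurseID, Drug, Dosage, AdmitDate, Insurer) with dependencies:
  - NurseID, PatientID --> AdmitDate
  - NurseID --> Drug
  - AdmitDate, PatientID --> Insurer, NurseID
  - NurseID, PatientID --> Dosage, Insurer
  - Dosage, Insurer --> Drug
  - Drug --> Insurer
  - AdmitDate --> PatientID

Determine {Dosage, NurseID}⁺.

Start with {Dosage, NurseID}.
NurseID --> Drug applies; add {Drug} → now {Dosage, Drug, NurseID}.
Drug --> Insurer applies; add {Insurer} → now {Dosage, Drug, Insurer, NurseID}.
No further FD applies.

{Dosage, Drug, Insurer, NurseID}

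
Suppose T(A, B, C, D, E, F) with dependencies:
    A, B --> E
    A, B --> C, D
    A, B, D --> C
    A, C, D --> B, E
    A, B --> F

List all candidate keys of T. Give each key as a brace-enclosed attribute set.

Attributes never on any right-hand side: {A} — every candidate key must contain it.
{A, B}⁺ = {A, B, C, D, E, F} — all of the relation — so {A, B} is a candidate key.
{A, C, D}⁺ = {A, B, C, D, E, F} — all of the relation — so {A, C, D} is a candidate key.
Any other superkey properly contains one of these, so there are no further candidate keys.

{A, B}, {A, C, D}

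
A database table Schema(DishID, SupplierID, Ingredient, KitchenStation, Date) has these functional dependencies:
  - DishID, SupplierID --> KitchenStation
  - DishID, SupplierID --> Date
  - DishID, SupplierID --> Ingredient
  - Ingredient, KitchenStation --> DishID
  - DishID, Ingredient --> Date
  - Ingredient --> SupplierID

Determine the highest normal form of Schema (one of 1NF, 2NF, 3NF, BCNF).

Candidate keys: {DishID, Ingredient}, {DishID, SupplierID}, {Ingredient, KitchenStation}. Prime attributes: {DishID, Ingredient, KitchenStation, SupplierID}.
Ingredient --> SupplierID: {Ingredient}⁺ = {Ingredient, SupplierID}, which is not all of the attributes, so the left side is not a superkey — BCNF is violated.
But every attribute on its right side ({SupplierID}) is prime, and the same holds for every other non-superkey FD, so 3NF still holds.

3NF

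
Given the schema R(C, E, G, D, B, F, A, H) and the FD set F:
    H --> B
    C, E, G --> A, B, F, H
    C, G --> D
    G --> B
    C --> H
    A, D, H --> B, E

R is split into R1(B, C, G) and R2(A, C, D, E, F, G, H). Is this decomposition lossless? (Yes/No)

The shared attributes are {C, G} and {C, G}⁺ = {B, C, D, G, H}.
Since R1 ⊆ {B, C, D, G, H}, the intersection is a superkey of R1; the decomposition is lossless.

Yes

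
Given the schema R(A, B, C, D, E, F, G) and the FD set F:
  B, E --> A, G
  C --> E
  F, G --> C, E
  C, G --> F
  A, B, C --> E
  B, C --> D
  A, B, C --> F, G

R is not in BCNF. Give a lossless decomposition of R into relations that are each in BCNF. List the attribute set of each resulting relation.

Candidate keys of the original relation: {B, C}, {B, E, F}, {B, F, G}.
In {A, B, C, D, E, F, G}, {B, E} is not a superkey ({B, E}⁺ restricted to this set is {A, B, E, G}), so split on B, E --> A, G into {A, B, E, G} and {B, C, D, E, F}.
{A, B, E, G}: every determinant is a superkey — BCNF.
In {B, C, D, E, F}, {C} is not a superkey ({C}⁺ restricted to this set is {C, E}), so split on C --> E into {C, E} and {B, C, D, F}.
{C, E}: every determinant is a superkey — BCNF.
{B, C, D, F}: every determinant is a superkey — BCNF.

{A, B, E, G}; {B, C, D, F}; {C, E}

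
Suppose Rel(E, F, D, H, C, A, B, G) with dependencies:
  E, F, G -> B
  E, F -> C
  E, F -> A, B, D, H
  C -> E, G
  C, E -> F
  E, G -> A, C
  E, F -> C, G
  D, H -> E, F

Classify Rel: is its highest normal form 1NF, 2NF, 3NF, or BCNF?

Candidate keys: {C}, {D, H}, {E, F}, {E, G}. Prime attributes: {C, D, E, F, G, H}.
The left-hand side of every FD is a superkey, so BCNF is satisfied.

BCNF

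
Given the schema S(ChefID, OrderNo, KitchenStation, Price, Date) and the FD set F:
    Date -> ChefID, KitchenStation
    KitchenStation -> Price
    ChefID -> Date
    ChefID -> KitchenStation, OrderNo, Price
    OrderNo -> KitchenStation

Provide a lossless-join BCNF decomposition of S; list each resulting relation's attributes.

{ChefID, Date, OrderNo}; {KitchenStation, OrderNo}; {KitchenStation, Price}

Candidate keys of the original relation: {ChefID}, {Date}.
Within {ChefID, Date, KitchenStation, OrderNo, Price}: {KitchenStation}⁺ ∩ {ChefID, Date, KitchenStation, OrderNo, Price} = {KitchenStation, Price}, not the whole set, so KitchenStation -> Price violates BCNF; decompose into {KitchenStation, Price} and {ChefID, Date, KitchenStation, OrderNo}.
{KitchenStation, Price}: every determinant is a superkey — BCNF.
Within {ChefID, Date, KitchenStation, OrderNo}: {OrderNo}⁺ ∩ {ChefID, Date, KitchenStation, OrderNo} = {KitchenStation, OrderNo}, not the whole set, so OrderNo -> KitchenStation violates BCNF; decompose into {KitchenStation, OrderNo} and {ChefID, Date, OrderNo}.
{KitchenStation, OrderNo}: every determinant is a superkey — BCNF.
{ChefID, Date, OrderNo}: every determinant is a superkey — BCNF.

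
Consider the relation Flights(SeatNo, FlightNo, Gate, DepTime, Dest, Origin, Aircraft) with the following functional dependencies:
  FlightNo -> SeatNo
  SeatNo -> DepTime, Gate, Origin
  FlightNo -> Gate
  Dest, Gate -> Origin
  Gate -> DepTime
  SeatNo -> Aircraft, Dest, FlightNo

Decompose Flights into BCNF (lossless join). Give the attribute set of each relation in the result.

Candidate keys of the original relation: {FlightNo}, {SeatNo}.
In {Aircraft, DepTime, Dest, FlightNo, Gate, Origin, SeatNo}, {Dest, Gate} is not a superkey ({Dest, Gate}⁺ restricted to this set is {DepTime, Dest, Gate, Origin}), so split on Dest, Gate -> DepTime, Origin into {DepTime, Dest, Gate, Origin} and {Aircraft, Dest, FlightNo, Gate, SeatNo}.
In {DepTime, Dest, Gate, Origin}, {Gate} is not a superkey ({Gate}⁺ restricted to this set is {DepTime, Gate}), so split on Gate -> DepTime into {DepTime, Gate} and {Dest, Gate, Origin}.
{DepTime, Gate} has no BCNF violation.
{Dest, Gate, Origin} has no BCNF violation.
{Aircraft, Dest, FlightNo, Gate, SeatNo} has no BCNF violation.

{Aircraft, Dest, FlightNo, Gate, SeatNo}; {DepTime, Gate}; {Dest, Gate, Origin}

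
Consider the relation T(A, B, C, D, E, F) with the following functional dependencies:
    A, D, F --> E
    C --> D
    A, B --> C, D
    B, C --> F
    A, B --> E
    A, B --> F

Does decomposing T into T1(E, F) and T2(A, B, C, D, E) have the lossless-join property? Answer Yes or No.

No

T1 ∩ T2 = {E}; its closure under F is {E}.
The closure covers neither T1 nor T2 entirely; the join is not lossless.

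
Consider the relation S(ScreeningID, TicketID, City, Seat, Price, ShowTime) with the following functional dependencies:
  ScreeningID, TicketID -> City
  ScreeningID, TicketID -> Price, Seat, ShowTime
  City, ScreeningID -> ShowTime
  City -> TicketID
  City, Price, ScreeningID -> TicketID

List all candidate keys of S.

Attributes never on any right-hand side: {ScreeningID} — every candidate key must contain it.
{City, ScreeningID} is a candidate key since {City, ScreeningID}⁺ = {City, Price, ScreeningID, Seat, ShowTime, TicketID} covers every attribute.
{ScreeningID, TicketID} is a candidate key since {ScreeningID, TicketID}⁺ = {City, Price, ScreeningID, Seat, ShowTime, TicketID} covers every attribute.
No proper subset of any of these is a key, and no other minimal superkey exists.

{City, ScreeningID}, {ScreeningID, TicketID}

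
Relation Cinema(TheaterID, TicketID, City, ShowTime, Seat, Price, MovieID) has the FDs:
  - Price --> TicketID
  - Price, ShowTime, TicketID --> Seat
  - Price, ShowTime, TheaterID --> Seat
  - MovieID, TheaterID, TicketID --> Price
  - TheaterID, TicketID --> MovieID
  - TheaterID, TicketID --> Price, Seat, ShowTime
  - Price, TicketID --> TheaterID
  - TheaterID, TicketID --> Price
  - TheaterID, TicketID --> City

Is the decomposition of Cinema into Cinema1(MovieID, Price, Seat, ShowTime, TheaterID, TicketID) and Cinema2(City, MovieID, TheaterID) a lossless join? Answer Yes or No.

No

The shared attributes are {MovieID, TheaterID} and {MovieID, TheaterID}⁺ = {MovieID, TheaterID}.
Neither Cinema1 nor Cinema2 is contained in that closure, so the decomposition is lossy.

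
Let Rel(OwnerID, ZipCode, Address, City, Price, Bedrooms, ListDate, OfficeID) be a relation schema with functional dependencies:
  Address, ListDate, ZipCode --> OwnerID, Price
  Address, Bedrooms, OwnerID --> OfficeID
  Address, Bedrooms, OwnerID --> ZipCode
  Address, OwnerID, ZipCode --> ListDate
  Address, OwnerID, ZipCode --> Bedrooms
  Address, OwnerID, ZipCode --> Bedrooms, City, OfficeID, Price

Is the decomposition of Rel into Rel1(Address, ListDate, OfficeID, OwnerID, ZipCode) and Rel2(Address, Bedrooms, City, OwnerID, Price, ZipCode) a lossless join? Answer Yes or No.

Rel1 ∩ Rel2 = {Address, OwnerID, ZipCode}; its closure under F is {Address, Bedrooms, City, ListDate, OfficeID, OwnerID, Price, ZipCode}.
This includes all of Rel1, so the common attributes are a superkey of Rel1 — the join is lossless.

Yes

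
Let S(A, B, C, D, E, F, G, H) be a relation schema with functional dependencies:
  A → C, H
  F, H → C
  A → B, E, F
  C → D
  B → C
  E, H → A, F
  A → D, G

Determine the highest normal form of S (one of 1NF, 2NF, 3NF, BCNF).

2NF

Candidate keys: {A}, {E, H}. Prime attributes: {A, E, H}.
F, H → C: {F, H}⁺ = {C, D, F, H}, which is not all of the attributes, so the left side is not a superkey — BCNF is violated.
Because {C} is non-prime and the left side of F, H → C is not a superkey, the relation is not in 3NF.
No non-prime attribute depends on a proper subset of any candidate key, so 2NF holds.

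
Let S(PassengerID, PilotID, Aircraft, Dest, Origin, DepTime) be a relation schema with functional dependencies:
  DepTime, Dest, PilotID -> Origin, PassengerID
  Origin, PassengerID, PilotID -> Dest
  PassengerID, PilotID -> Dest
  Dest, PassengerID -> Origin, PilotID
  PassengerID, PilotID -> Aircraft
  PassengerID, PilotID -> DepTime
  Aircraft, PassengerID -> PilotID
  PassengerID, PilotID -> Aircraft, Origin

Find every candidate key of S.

{Aircraft, PassengerID}, {DepTime, Dest, PilotID}, {Dest, PassengerID}, {PassengerID, PilotID}

{Aircraft, PassengerID} is a candidate key since {Aircraft, PassengerID}⁺ = {Aircraft, DepTime, Dest, Origin, PassengerID, PilotID} covers every attribute.
{Dest, PassengerID} is a candidate key since {Dest, PassengerID}⁺ = {Aircraft, DepTime, Dest, Origin, PassengerID, PilotID} covers every attribute.
{PassengerID, PilotID} is a candidate key since {PassengerID, PilotID}⁺ = {Aircraft, DepTime, Dest, Origin, PassengerID, PilotID} covers every attribute.
{DepTime, Dest, PilotID} is a candidate key since {DepTime, Dest, PilotID}⁺ = {Aircraft, DepTime, Dest, Origin, PassengerID, PilotID} covers every attribute.
Any other superkey properly contains one of these, so there are no further candidate keys.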